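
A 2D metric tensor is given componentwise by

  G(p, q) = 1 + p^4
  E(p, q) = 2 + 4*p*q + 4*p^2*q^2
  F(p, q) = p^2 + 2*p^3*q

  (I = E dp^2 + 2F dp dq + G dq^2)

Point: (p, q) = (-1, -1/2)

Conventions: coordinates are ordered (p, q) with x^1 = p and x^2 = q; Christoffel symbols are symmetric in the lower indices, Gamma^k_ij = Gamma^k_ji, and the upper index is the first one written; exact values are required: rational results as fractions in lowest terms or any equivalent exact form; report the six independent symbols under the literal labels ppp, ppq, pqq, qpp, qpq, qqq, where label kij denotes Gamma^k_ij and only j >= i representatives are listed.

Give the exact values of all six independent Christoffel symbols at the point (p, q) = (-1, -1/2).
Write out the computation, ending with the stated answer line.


E = 5, F = 2, G = 2 at the point
E_p = -4, E_q = -8, F_p = -5, F_q = -2, G_p = -4, G_q = 0
EG - F^2 = 6;  g^inv = (1/6) * [[2, -2], [-2, 5]]
first-kind symbols [ij,l] = (1/2)(d_i g_jl + d_j g_il - d_l g_ij): [pp,p] = E_p/2 = -2, [pp,q] = F_p - E_q/2 = -1, [pq,p] = E_q/2 = -4, [pq,q] = G_p/2 = -2, [qq,p] = F_q - G_p/2 = 0, [qq,q] = G_q/2 = 0
Gamma^p_ij = (G*[ij,p] - F*[ij,q])/(EG - F^2), Gamma^q_ij = (E*[ij,q] - F*[ij,p])/(EG - F^2)

Answer: Gamma_ppp = -1/3, Gamma_ppq = -2/3, Gamma_pqq = 0, Gamma_qpp = -1/6, Gamma_qpq = -1/3, Gamma_qqq = 0


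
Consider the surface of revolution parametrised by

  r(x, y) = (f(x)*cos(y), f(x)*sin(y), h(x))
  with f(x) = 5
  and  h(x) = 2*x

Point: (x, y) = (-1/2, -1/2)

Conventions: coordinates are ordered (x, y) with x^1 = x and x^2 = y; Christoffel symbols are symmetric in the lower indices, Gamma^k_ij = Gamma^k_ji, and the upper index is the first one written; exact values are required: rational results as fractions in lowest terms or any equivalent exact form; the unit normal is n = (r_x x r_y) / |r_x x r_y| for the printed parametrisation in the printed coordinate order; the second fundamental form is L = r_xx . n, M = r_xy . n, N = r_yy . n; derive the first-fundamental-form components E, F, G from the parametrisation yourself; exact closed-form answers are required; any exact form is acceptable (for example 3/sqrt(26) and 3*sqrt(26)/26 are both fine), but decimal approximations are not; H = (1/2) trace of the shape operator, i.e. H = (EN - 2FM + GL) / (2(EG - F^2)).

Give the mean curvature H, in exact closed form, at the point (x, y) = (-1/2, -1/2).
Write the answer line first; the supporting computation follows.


Answer: H = 1/10

f = 5, f' = 0, f'' = 0, h' = 2, h'' = 0
E = 4, F = 0, G = 25; answer radicand W^2 = 4
unnormalised second-form numerators: l = 0, m = 0, n = 10; L = l/sqrt(4), and similarly M = m/sqrt(W^2), N = n/sqrt(W^2)
H = (E*n - 2*F*m + G*l) / (2*(EG - F^2)*sqrt(W^2)); E*n - 2*F*m + G*l = 40, EG - F^2 = 100, so H = (1/5)/sqrt(4)


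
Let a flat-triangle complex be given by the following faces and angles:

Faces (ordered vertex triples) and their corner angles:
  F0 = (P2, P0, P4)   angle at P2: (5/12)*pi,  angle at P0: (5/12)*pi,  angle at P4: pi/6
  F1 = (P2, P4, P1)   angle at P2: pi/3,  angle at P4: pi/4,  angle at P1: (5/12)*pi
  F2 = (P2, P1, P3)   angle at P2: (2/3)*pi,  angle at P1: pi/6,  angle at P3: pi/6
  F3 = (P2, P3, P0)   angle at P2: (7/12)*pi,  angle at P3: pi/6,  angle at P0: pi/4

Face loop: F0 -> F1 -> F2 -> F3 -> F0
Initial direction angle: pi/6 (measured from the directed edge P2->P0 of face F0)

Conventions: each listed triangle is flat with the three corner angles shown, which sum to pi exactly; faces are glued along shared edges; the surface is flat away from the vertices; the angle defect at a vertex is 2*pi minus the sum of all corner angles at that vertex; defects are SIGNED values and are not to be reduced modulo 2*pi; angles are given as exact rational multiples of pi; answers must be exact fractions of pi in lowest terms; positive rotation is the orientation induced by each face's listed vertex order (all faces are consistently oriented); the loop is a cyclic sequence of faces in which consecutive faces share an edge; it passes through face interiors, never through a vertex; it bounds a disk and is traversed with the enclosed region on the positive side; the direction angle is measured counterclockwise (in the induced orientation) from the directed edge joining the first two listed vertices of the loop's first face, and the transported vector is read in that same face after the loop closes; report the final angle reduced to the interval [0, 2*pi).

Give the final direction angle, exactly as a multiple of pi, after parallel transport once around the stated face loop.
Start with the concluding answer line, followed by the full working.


Answer: final direction angle = pi/6

enclosed vertex P2: corner angles sum to 2*pi, defect = 2*pi - 2*pi = 0
holonomy = initial angle + sum of enclosed defects (mod 2*pi), positive in the induced orientation
final angle = pi/6 + 0 = pi/6 (mod 2*pi)


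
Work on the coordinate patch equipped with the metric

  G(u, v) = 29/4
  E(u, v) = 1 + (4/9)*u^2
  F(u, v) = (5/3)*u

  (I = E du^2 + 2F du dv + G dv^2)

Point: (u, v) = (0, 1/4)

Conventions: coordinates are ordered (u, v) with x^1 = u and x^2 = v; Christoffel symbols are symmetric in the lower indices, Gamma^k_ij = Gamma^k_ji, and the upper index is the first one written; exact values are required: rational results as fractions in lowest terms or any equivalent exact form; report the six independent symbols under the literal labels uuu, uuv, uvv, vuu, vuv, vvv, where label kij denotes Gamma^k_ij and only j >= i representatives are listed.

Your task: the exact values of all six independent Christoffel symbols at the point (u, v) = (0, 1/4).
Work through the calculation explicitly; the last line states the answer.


E = 1, F = 0, G = 29/4 at the point
E_u = 0, E_v = 0, F_u = 5/3, F_v = 0, G_u = 0, G_v = 0
EG - F^2 = 29/4;  g^inv = (4/29) * [[29/4, 0], [0, 1]]
first-kind symbols [ij,l] = (1/2)(d_i g_jl + d_j g_il - d_l g_ij): [uu,u] = E_u/2 = 0, [uu,v] = F_u - E_v/2 = 5/3, [uv,u] = E_v/2 = 0, [uv,v] = G_u/2 = 0, [vv,u] = F_v - G_u/2 = 0, [vv,v] = G_v/2 = 0
Gamma^u_ij = (G*[ij,u] - F*[ij,v])/(EG - F^2), Gamma^v_ij = (E*[ij,v] - F*[ij,u])/(EG - F^2)

Answer: Gamma_uuu = 0, Gamma_uuv = 0, Gamma_uvv = 0, Gamma_vuu = 20/87, Gamma_vuv = 0, Gamma_vvv = 0


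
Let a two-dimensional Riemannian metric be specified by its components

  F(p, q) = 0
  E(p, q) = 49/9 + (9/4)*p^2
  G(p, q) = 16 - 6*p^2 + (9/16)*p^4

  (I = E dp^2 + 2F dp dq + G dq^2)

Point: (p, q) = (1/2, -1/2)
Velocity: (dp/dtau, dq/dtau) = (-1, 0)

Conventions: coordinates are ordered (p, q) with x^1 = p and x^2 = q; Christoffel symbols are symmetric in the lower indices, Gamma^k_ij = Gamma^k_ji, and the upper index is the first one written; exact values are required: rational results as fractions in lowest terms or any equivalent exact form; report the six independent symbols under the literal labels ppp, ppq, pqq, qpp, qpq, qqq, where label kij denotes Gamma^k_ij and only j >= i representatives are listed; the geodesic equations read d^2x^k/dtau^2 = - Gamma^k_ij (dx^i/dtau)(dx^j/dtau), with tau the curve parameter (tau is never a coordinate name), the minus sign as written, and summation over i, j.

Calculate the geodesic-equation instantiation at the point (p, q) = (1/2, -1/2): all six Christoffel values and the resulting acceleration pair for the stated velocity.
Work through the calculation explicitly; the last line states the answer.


E = 865/144, F = 0, G = 3721/256 at the point
E_p = 9/4, E_q = 0, F_p = 0, F_q = 0, G_p = -183/32, G_q = 0
EG - F^2 = 3218665/36864;  g^inv = (36864/3218665) * [[3721/256, 0], [0, 865/144]]
first-kind symbols [ij,l] = (1/2)(d_i g_jl + d_j g_il - d_l g_ij): [pp,p] = E_p/2 = 9/8, [pp,q] = F_p - E_q/2 = 0, [pq,p] = E_q/2 = 0, [pq,q] = G_p/2 = -183/64, [qq,p] = F_q - G_p/2 = 183/64, [qq,q] = G_q/2 = 0
Gamma^p_ij = (G*[ij,p] - F*[ij,q])/(EG - F^2), Gamma^q_ij = (E*[ij,q] - F*[ij,p])/(EG - F^2)
Gamma_ppp = 162/865, Gamma_ppq = 0, Gamma_pqq = 1647/3460, Gamma_qpp = 0, Gamma_qpq = -12/61, Gamma_qqq = 0
d^2p/dtau^2 = -(Gamma_ppp*(-1)^2 + 2*Gamma_ppq*(-1)*(0) + Gamma_pqq*(0)^2) = -162/865
d^2q/dtau^2 = -(Gamma_qpp*(-1)^2 + 2*Gamma_qpq*(-1)*(0) + Gamma_qqq*(0)^2) = 0

Answer: Gamma_ppp = 162/865, Gamma_ppq = 0, Gamma_pqq = 1647/3460, Gamma_qpp = 0, Gamma_qpq = -12/61, Gamma_qqq = 0; accelerations (d^2p/dtau^2, d^2q/dtau^2) = (-162/865, 0)


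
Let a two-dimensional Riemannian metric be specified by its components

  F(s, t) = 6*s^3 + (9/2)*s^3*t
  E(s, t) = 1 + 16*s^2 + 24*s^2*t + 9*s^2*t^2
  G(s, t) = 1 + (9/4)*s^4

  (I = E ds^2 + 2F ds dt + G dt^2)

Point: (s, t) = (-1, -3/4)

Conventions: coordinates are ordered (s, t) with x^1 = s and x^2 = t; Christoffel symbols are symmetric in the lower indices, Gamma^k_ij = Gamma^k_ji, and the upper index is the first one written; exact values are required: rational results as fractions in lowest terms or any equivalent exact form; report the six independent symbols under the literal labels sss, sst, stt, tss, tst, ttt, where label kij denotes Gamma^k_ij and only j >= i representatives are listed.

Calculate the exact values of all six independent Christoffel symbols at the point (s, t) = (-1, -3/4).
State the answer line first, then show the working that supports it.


Answer: Gamma_sss = -49/101, Gamma_sst = 84/101, Gamma_stt = 0, Gamma_tss = 42/101, Gamma_tst = -72/101, Gamma_ttt = 0

E = 65/16, F = -21/8, G = 13/4 at the point
E_s = -49/8, E_t = 21/2, F_s = 63/8, F_t = -9/2, G_s = -9, G_t = 0
EG - F^2 = 101/16;  g^inv = (16/101) * [[13/4, 21/8], [21/8, 65/16]]
first-kind symbols [ij,l] = (1/2)(d_i g_jl + d_j g_il - d_l g_ij): [ss,s] = E_s/2 = -49/16, [ss,t] = F_s - E_t/2 = 21/8, [st,s] = E_t/2 = 21/4, [st,t] = G_s/2 = -9/2, [tt,s] = F_t - G_s/2 = 0, [tt,t] = G_t/2 = 0
Gamma^s_ij = (G*[ij,s] - F*[ij,t])/(EG - F^2), Gamma^t_ij = (E*[ij,t] - F*[ij,s])/(EG - F^2)


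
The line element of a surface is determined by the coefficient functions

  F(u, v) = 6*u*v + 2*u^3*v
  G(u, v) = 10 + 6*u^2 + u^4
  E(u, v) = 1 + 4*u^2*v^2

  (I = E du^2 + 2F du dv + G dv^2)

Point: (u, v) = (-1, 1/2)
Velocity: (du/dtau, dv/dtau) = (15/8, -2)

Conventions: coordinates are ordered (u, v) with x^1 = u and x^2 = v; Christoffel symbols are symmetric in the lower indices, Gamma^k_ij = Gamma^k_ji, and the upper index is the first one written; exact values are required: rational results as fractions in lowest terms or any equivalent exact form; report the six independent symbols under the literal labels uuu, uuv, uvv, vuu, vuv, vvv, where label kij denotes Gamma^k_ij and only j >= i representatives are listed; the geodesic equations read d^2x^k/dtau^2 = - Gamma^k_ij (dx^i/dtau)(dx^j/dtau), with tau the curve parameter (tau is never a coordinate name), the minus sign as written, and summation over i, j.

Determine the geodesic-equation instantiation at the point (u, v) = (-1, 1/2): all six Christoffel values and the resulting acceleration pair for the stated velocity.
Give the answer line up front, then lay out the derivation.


Answer: Gamma_uuu = -1/18, Gamma_uuv = 1/9, Gamma_uvv = 0, Gamma_vuu = 2/9, Gamma_vuv = -4/9, Gamma_vvv = 0; accelerations (d^2u/dtau^2, d^2v/dtau^2) = (395/384, -395/96)

E = 2, F = -4, G = 17 at the point
E_u = -2, E_v = 4, F_u = 6, F_v = -8, G_u = -16, G_v = 0
EG - F^2 = 18;  g^inv = (1/18) * [[17, 4], [4, 2]]
first-kind symbols [ij,l] = (1/2)(d_i g_jl + d_j g_il - d_l g_ij): [uu,u] = E_u/2 = -1, [uu,v] = F_u - E_v/2 = 4, [uv,u] = E_v/2 = 2, [uv,v] = G_u/2 = -8, [vv,u] = F_v - G_u/2 = 0, [vv,v] = G_v/2 = 0
Gamma^u_ij = (G*[ij,u] - F*[ij,v])/(EG - F^2), Gamma^v_ij = (E*[ij,v] - F*[ij,u])/(EG - F^2)
Gamma_uuu = -1/18, Gamma_uuv = 1/9, Gamma_uvv = 0, Gamma_vuu = 2/9, Gamma_vuv = -4/9, Gamma_vvv = 0
d^2u/dtau^2 = -(Gamma_uuu*(15/8)^2 + 2*Gamma_uuv*(15/8)*(-2) + Gamma_uvv*(-2)^2) = 395/384
d^2v/dtau^2 = -(Gamma_vuu*(15/8)^2 + 2*Gamma_vuv*(15/8)*(-2) + Gamma_vvv*(-2)^2) = -395/96


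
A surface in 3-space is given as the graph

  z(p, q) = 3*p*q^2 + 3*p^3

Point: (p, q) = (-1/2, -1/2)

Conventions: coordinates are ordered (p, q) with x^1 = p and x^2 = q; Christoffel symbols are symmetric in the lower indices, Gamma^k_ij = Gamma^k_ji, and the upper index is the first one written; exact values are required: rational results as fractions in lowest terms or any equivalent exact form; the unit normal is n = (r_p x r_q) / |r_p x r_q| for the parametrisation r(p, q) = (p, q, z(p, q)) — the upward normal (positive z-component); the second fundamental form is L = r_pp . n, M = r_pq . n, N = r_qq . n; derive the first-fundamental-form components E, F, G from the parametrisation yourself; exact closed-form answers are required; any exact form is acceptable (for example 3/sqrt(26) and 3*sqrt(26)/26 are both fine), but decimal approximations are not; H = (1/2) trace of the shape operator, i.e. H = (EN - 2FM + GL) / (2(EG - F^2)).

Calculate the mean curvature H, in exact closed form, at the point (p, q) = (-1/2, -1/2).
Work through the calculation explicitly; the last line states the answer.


z_p = 3, z_q = 3/2, z_pp = -9, z_pq = -3, z_qq = -3
E = 10, F = 9/2, G = 13/4; answer radicand W^2 = 49/4
unnormalised second-form numerators: l = -9, m = -3, n = -3; L = l/sqrt(49/4), and similarly M = m/sqrt(W^2), N = n/sqrt(W^2)
H = (E*n - 2*F*m + G*l) / (2*(EG - F^2)*sqrt(W^2)); E*n - 2*F*m + G*l = -129/4, EG - F^2 = 49/4, so H = (-129/98)/sqrt(49/4)

Answer: H = -129/343


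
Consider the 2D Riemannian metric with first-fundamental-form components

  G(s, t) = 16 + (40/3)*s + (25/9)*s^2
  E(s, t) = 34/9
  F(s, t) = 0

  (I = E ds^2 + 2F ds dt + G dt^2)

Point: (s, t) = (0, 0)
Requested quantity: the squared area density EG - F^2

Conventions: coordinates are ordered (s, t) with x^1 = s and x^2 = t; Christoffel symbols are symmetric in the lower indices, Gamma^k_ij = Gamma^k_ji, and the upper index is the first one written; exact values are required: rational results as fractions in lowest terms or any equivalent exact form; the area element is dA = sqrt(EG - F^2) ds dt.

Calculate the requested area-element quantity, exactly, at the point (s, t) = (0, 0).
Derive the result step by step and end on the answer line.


E = 34/9, F = 0, G = 16; EG - F^2 = 544/9

Answer: EG - F^2 = 544/9


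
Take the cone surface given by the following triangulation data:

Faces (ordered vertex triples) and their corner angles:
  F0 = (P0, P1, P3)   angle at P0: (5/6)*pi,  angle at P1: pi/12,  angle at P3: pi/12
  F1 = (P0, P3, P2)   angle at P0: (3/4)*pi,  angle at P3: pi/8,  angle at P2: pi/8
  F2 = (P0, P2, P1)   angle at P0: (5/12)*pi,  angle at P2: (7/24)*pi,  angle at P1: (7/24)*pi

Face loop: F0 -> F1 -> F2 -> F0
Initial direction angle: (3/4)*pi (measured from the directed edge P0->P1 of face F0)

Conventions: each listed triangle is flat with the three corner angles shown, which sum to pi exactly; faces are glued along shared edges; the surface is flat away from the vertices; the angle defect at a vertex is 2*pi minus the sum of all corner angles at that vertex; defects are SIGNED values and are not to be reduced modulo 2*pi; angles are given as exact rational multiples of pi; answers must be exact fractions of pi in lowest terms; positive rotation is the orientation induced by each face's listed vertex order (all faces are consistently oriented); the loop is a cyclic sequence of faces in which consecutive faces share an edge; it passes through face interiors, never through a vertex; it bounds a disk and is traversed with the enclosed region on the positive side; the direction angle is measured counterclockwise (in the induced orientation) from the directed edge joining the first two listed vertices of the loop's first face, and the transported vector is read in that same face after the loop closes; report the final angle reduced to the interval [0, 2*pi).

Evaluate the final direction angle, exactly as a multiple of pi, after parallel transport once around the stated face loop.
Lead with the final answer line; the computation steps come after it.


Answer: final direction angle = (3/4)*pi

enclosed vertex P0: corner angles sum to 2*pi, defect = 2*pi - 2*pi = 0
final direction = starting direction + enclosed defect total, reduced mod 2*pi (induced orientation)
final angle = (3/4)*pi + 0 = (3/4)*pi (mod 2*pi)


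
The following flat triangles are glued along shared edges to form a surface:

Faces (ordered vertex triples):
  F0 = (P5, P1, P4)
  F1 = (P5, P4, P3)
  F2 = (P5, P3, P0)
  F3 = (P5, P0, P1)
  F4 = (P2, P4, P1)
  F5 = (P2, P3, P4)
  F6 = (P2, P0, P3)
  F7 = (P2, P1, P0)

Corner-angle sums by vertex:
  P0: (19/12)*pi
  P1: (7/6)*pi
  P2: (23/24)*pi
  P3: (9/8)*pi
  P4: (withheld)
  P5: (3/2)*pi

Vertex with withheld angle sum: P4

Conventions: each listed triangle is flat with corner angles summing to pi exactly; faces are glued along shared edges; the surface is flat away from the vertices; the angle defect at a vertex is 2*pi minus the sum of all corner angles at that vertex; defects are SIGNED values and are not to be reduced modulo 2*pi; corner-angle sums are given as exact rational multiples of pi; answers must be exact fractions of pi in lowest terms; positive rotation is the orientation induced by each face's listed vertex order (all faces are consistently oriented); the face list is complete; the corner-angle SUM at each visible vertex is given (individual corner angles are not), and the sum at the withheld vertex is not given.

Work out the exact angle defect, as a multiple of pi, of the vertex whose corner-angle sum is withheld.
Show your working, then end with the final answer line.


V = 6, E = 12, F = 8; chi = V - E + F = 2
Gauss-Bonnet: total defect = 2*pi*chi = 4*pi; visible defects sum to (11/3)*pi

Answer: defect(P4) = pi/3


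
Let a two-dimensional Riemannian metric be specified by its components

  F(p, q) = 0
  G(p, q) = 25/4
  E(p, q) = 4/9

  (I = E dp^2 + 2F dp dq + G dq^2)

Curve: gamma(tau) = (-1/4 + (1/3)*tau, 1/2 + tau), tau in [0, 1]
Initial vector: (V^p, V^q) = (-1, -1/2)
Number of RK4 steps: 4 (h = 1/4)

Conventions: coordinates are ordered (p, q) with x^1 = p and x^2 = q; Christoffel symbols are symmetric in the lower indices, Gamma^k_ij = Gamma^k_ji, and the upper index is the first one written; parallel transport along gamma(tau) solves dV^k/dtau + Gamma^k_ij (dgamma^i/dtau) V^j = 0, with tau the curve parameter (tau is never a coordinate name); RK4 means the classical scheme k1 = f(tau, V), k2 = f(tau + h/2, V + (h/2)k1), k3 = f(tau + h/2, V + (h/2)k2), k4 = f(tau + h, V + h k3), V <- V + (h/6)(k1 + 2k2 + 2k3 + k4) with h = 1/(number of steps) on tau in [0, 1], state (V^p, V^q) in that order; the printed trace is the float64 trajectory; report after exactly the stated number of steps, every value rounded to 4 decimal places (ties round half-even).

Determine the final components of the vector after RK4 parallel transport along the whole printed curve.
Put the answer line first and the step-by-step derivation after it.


Answer: V^p = -1.0000, V^q = -0.5000

gamma'(tau) = (1/3, 1); f(tau, V)^k = -Gamma^k_ij(gamma(tau)) gamma'^i(tau) V^j; h = 1/4; intermediate values shown to 6 dp
curve data and Christoffel symbols at the stage parameters:
  tau = 0.000000: gamma = (-0.250000, 0.500000), gamma' = (0.333333, 1.000000); Gamma_ppp = 0.000000, Gamma_ppq = 0.000000, Gamma_pqq = 0.000000, Gamma_qpp = 0.000000, Gamma_qpq = 0.000000, Gamma_qqq = 0.000000
  tau = 0.125000: gamma = (-0.208333, 0.625000), gamma' = (0.333333, 1.000000); Gamma_ppp = 0.000000, Gamma_ppq = 0.000000, Gamma_pqq = 0.000000, Gamma_qpp = 0.000000, Gamma_qpq = 0.000000, Gamma_qqq = 0.000000
  tau = 0.250000: gamma = (-0.166667, 0.750000), gamma' = (0.333333, 1.000000); Gamma_ppp = 0.000000, Gamma_ppq = 0.000000, Gamma_pqq = 0.000000, Gamma_qpp = 0.000000, Gamma_qpq = 0.000000, Gamma_qqq = 0.000000
  tau = 0.375000: gamma = (-0.125000, 0.875000), gamma' = (0.333333, 1.000000); Gamma_ppp = 0.000000, Gamma_ppq = 0.000000, Gamma_pqq = 0.000000, Gamma_qpp = 0.000000, Gamma_qpq = 0.000000, Gamma_qqq = 0.000000
  tau = 0.500000: gamma = (-0.083333, 1.000000), gamma' = (0.333333, 1.000000); Gamma_ppp = 0.000000, Gamma_ppq = 0.000000, Gamma_pqq = 0.000000, Gamma_qpp = 0.000000, Gamma_qpq = 0.000000, Gamma_qqq = 0.000000
  tau = 0.625000: gamma = (-0.041667, 1.125000), gamma' = (0.333333, 1.000000); Gamma_ppp = 0.000000, Gamma_ppq = 0.000000, Gamma_pqq = 0.000000, Gamma_qpp = 0.000000, Gamma_qpq = 0.000000, Gamma_qqq = 0.000000
  tau = 0.750000: gamma = (0.000000, 1.250000), gamma' = (0.333333, 1.000000); Gamma_ppp = 0.000000, Gamma_ppq = 0.000000, Gamma_pqq = 0.000000, Gamma_qpp = 0.000000, Gamma_qpq = 0.000000, Gamma_qqq = 0.000000
  tau = 0.875000: gamma = (0.041667, 1.375000), gamma' = (0.333333, 1.000000); Gamma_ppp = 0.000000, Gamma_ppq = 0.000000, Gamma_pqq = 0.000000, Gamma_qpp = 0.000000, Gamma_qpq = 0.000000, Gamma_qqq = 0.000000
  tau = 1.000000: gamma = (0.083333, 1.500000), gamma' = (0.333333, 1.000000); Gamma_ppp = 0.000000, Gamma_ppq = 0.000000, Gamma_pqq = 0.000000, Gamma_qpp = 0.000000, Gamma_qpq = 0.000000, Gamma_qqq = 0.000000
step 0: V^p = -1.0000, V^q = -0.5000
step 1: k1 = (0.000000, 0.000000), k2 = (0.000000, 0.000000), k3 = (0.000000, 0.000000), k4 = (0.000000, 0.000000); V <- V + (h/6)(k1 + 2k2 + 2k3 + k4): V^p = -1.0000, V^q = -0.5000
step 2: k1 = (0.000000, 0.000000), k2 = (0.000000, 0.000000), k3 = (0.000000, 0.000000), k4 = (0.000000, 0.000000); V <- V + (h/6)(k1 + 2k2 + 2k3 + k4): V^p = -1.0000, V^q = -0.5000
step 3: k1 = (0.000000, 0.000000), k2 = (0.000000, 0.000000), k3 = (0.000000, 0.000000), k4 = (0.000000, 0.000000); V <- V + (h/6)(k1 + 2k2 + 2k3 + k4): V^p = -1.0000, V^q = -0.5000
step 4: k1 = (0.000000, 0.000000), k2 = (0.000000, 0.000000), k3 = (0.000000, 0.000000), k4 = (0.000000, 0.000000); V <- V + (h/6)(k1 + 2k2 + 2k3 + k4): V^p = -1.0000, V^q = -0.5000


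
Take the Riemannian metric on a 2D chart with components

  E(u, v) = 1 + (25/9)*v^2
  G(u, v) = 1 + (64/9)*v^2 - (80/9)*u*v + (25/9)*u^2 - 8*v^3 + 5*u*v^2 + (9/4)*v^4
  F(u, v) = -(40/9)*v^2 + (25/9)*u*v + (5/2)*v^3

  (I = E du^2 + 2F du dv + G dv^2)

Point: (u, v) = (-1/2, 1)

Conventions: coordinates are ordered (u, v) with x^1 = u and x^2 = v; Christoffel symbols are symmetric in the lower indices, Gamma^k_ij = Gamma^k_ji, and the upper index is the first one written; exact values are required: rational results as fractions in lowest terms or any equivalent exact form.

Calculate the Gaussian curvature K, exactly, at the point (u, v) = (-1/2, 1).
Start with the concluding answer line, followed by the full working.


Answer: K = -9/196

E = 34/9, F = -10/3, G = 5, EG - F^2 = 70/9 at the point
E_u = 0, E_v = 50/9, F_u = 25/9, F_v = -25/9, G_u = -20/3, G_v = -4/3
E_vv = 50/9, F_uv = 25/9, G_uu = 50/9
By Brioschi, K is (det M1 - det M2) divided by (EG - F^2) squared.
M1 = [[-E_vv/2 + F_uv - G_uu/2, E_u/2, F_u - E_v/2], [F_v - G_u/2, E, F], [G_v/2, F, G]] = [[-25/9, 0, 0], [5/9, 34/9, -10/3], [-2/3, -10/3, 5]]; det M1 = -1750/81
M2 = [[0, E_v/2, G_u/2], [E_v/2, E, F], [G_u/2, F, G]] = [[0, 25/9, -10/3], [25/9, 34/9, -10/3], [-10/3, -10/3, 5]]; det M2 = -1525/81
det M1 - det M2 = -25/9; K = -25/9 / (70/9)^2 = -9/196


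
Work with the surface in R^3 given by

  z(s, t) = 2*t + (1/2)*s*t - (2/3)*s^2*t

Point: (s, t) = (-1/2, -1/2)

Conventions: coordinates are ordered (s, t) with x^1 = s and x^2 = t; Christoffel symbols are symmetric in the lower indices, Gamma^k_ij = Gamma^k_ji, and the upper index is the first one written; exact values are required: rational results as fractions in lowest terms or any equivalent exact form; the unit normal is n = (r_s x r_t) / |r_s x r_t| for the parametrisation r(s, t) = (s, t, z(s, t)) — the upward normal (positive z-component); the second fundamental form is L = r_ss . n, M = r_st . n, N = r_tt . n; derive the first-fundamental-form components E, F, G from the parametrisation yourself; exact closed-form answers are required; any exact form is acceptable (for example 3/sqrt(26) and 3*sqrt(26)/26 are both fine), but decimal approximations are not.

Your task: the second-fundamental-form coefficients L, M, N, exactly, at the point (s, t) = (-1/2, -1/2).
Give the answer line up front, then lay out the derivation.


Answer: L = 4*sqrt(554)/277, M = 7*sqrt(554)/277, N = 0

z_s = -7/12, z_t = 19/12, z_ss = 2/3, z_st = 7/6, z_tt = 0
E = 193/144, F = -133/144, G = 505/144; answer radicand W^2 = 277/72
unnormalised second-form numerators: l = 2/3, m = 7/6, n = 0; L = l/sqrt(277/72), and similarly M = m/sqrt(W^2), N = n/sqrt(W^2)


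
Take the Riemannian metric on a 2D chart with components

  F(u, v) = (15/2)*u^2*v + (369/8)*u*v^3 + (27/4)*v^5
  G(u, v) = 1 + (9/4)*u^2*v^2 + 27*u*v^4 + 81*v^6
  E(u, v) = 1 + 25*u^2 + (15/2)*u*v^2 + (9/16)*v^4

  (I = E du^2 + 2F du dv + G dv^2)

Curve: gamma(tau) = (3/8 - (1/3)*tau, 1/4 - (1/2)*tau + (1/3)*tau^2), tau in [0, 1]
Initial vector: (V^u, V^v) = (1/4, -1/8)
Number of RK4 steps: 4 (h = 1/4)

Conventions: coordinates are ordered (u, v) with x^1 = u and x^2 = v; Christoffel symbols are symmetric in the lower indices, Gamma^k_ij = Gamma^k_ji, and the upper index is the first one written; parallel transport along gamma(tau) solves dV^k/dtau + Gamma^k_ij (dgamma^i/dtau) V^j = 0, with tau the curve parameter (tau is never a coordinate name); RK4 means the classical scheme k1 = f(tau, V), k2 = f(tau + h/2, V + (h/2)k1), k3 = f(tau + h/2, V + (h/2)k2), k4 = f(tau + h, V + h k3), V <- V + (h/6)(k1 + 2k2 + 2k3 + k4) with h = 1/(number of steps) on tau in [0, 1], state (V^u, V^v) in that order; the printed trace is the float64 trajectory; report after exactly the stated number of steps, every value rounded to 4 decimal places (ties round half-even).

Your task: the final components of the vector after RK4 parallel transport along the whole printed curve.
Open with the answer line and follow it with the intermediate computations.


Answer: V^u = 0.5021, V^v = -0.1145

gamma'(tau) = (-1/3, -1/2 + (2/3)*tau); f(tau, V)^k = -Gamma^k_ij(gamma(tau)) gamma'^i(tau) V^j; h = 1/4; intermediate values shown to 6 dp
curve data and Christoffel symbols at the stage parameters:
  tau = 0.000000: gamma = (0.375000, 0.250000), gamma' = (-0.333333, -0.500000); Gamma_uuu = 2.013402, Gamma_uuv = 0.151005, Gamma_uvv = 0.906031, Gamma_vuu = 0.294644, Gamma_vuv = 0.022098, Gamma_vvv = 0.132590
  tau = 0.125000: gamma = (0.333333, 0.192708), gamma' = (-0.333333, -0.416667); Gamma_uuu = 2.173999, Gamma_uuv = 0.125684, Gamma_uvv = 0.653367, Gamma_vuu = 0.206252, Gamma_vuv = 0.011924, Gamma_vvv = 0.061986
  tau = 0.250000: gamma = (0.291667, 0.145833), gamma' = (-0.333333, -0.333333); Gamma_uuu = 2.316654, Gamma_uuv = 0.101354, Gamma_uvv = 0.468761, Gamma_vuu = 0.144120, Gamma_vuv = 0.006305, Gamma_vvv = 0.029162
  tau = 0.375000: gamma = (0.250000, 0.109375), gamma' = (-0.333333, -0.250000); Gamma_uuu = 2.432516, Gamma_uuv = 0.079817, Gamma_uvv = 0.339578, Gamma_vuu = 0.102001, Gamma_vuv = 0.003347, Gamma_vvv = 0.014239
  tau = 0.500000: gamma = (0.208333, 0.083333), gamma' = (-0.333333, -0.166667); Gamma_uuu = 2.496216, Gamma_uuv = 0.062405, Gamma_uvv = 0.249622, Gamma_vuu = 0.074514, Gamma_vuv = 0.001863, Gamma_vvv = 0.007451
  tau = 0.625000: gamma = (0.166667, 0.067708), gamma' = (-0.333333, -0.083333); Gamma_uuu = 2.460260, Gamma_uuv = 0.049974, Gamma_uvv = 0.183919, Gamma_vuu = 0.057982, Gamma_vuv = 0.001178, Gamma_vvv = 0.004335
  tau = 0.750000: gamma = (0.125000, 0.062500), gamma' = (-0.333333, 0.000000); Gamma_uuu = 2.251468, Gamma_uuv = 0.042215, Gamma_uvv = 0.131922, Gamma_vuu = 0.049896, Gamma_vuv = 0.000936, Gamma_vvv = 0.002924
  tau = 0.875000: gamma = (0.083333, 0.067708), gamma' = (-0.333333, 0.083333); Gamma_uuu = 1.785227, Gamma_uuv = 0.036262, Gamma_uvv = 0.088826, Gamma_vuu = 0.047837, Gamma_vuv = 0.000972, Gamma_vvv = 0.002380
  tau = 1.000000: gamma = (0.041667, 0.083333), gamma' = (-0.333333, 0.166667); Gamma_uuu = 1.021038, Gamma_uuv = 0.025526, Gamma_uvv = 0.051052, Gamma_vuu = 0.049807, Gamma_vuv = 0.001245, Gamma_vvv = 0.002490
step 0: V^u = 0.2500, V^v = -0.1250
step 1: k1 = (0.123740, 0.018108), k2 = (0.167722, 0.015912), k3 = (0.171908, 0.016309), k4 = (0.213160, 0.013261); V <- V + (h/6)(k1 + 2k2 + 2k3 + k4): V^u = 0.2923, V^v = -0.1210
step 2: k1 = (0.212631, 0.013228), k2 = (0.251648, 0.010552), k3 = (0.255662, 0.010720), k4 = (0.292751, 0.008739); V <- V + (h/6)(k1 + 2k2 + 2k3 + k4): V^u = 0.3557, V^v = -0.1183
step 3: k1 = (0.292261, 0.008724), k2 = (0.319527, 0.007530), k3 = (0.322331, 0.007597), k4 = (0.325767, 0.007220); V <- V + (h/6)(k1 + 2k2 + 2k3 + k4): V^u = 0.4349, V^v = -0.1164
step 4: k1 = (0.324760, 0.007197), k2 = (0.280985, 0.007529), k3 = (0.277746, 0.007442), k4 = (0.169508, 0.008269); V <- V + (h/6)(k1 + 2k2 + 2k3 + k4): V^u = 0.5021, V^v = -0.1145


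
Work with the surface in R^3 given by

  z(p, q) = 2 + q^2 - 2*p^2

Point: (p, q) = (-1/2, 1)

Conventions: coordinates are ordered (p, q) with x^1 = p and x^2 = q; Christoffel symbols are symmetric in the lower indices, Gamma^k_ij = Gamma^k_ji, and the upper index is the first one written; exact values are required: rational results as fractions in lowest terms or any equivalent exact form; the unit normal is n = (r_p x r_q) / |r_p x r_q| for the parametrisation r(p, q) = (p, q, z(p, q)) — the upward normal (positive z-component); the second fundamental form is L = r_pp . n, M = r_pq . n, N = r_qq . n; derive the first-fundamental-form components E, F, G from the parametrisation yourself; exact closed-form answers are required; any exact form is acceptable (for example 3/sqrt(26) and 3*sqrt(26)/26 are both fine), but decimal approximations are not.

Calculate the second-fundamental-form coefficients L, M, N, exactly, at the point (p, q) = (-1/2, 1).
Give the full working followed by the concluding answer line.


z_p = 2, z_q = 2, z_pp = -4, z_pq = 0, z_qq = 2
E = 5, F = 4, G = 5; answer radicand W^2 = 9
unnormalised second-form numerators: l = -4, m = 0, n = 2; L = l/sqrt(9), and similarly M = m/sqrt(W^2), N = n/sqrt(W^2)

Answer: L = -4/3, M = 0, N = 2/3


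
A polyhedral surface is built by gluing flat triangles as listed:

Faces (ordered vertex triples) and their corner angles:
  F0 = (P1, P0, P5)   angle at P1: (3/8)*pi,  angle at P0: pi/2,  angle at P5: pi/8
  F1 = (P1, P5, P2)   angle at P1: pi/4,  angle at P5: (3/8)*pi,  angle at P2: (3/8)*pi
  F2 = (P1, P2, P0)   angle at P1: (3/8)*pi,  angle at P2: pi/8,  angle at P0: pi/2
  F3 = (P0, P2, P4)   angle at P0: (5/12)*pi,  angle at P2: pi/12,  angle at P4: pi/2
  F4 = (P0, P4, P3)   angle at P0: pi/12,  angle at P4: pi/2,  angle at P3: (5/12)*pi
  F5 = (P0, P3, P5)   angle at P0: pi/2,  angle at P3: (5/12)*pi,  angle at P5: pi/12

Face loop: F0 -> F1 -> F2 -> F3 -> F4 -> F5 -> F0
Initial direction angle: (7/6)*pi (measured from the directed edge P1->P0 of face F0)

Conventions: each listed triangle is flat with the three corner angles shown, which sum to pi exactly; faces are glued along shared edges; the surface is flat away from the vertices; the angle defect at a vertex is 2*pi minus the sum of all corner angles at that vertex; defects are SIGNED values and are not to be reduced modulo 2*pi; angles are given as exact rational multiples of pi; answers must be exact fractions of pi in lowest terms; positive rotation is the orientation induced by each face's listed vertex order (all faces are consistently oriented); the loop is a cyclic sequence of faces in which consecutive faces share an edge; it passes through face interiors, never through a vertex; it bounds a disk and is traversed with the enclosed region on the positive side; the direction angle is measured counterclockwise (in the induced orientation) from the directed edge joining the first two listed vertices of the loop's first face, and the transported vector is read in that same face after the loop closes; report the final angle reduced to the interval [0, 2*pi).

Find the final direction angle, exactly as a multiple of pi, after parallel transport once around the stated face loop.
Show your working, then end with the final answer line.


enclosed vertex P0: corner angles sum to 2*pi, defect = 2*pi - 2*pi = 0
enclosed vertex P1: corner angles sum to pi, defect = 2*pi - pi = pi
the rotation equals the total enclosed defect, so the final angle is initial + defects (mod 2*pi)
final angle = (7/6)*pi + pi = pi/6 (mod 2*pi)

Answer: final direction angle = pi/6


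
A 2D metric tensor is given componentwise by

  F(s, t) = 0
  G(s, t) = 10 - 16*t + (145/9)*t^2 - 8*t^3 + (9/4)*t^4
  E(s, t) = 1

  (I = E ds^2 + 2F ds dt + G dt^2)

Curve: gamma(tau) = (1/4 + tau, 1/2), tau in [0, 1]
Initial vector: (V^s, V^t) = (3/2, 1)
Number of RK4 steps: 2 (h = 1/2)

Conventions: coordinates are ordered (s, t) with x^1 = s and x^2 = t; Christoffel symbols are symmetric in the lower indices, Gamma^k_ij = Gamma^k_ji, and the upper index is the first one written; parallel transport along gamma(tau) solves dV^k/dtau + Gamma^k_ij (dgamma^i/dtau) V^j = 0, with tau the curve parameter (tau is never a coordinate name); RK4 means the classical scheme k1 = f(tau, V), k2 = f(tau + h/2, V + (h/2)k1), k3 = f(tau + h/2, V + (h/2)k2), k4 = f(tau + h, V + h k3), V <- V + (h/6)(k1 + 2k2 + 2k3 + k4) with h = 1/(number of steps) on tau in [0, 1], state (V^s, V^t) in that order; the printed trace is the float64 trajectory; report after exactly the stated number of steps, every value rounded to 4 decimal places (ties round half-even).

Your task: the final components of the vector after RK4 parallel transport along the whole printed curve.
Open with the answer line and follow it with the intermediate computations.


Answer: V^s = 1.5000, V^t = 1.0000

gamma'(tau) = (1, 0); f(tau, V)^k = -Gamma^k_ij(gamma(tau)) gamma'^i(tau) V^j; h = 1/2; intermediate values shown to 6 dp
curve data and Christoffel symbols at the stage parameters:
  tau = 0.000000: gamma = (0.250000, 0.500000), gamma' = (1.000000, 0.000000); Gamma_sss = 0.000000, Gamma_sst = 0.000000, Gamma_stt = 0.000000, Gamma_tss = 0.000000, Gamma_tst = 0.000000, Gamma_ttt = -0.460867
  tau = 0.250000: gamma = (0.500000, 0.500000), gamma' = (1.000000, 0.000000); Gamma_sss = 0.000000, Gamma_sst = 0.000000, Gamma_stt = 0.000000, Gamma_tss = 0.000000, Gamma_tst = 0.000000, Gamma_ttt = -0.460867
  tau = 0.500000: gamma = (0.750000, 0.500000), gamma' = (1.000000, 0.000000); Gamma_sss = 0.000000, Gamma_sst = 0.000000, Gamma_stt = 0.000000, Gamma_tss = 0.000000, Gamma_tst = 0.000000, Gamma_ttt = -0.460867
  tau = 0.750000: gamma = (1.000000, 0.500000), gamma' = (1.000000, 0.000000); Gamma_sss = 0.000000, Gamma_sst = 0.000000, Gamma_stt = 0.000000, Gamma_tss = 0.000000, Gamma_tst = 0.000000, Gamma_ttt = -0.460867
  tau = 1.000000: gamma = (1.250000, 0.500000), gamma' = (1.000000, 0.000000); Gamma_sss = 0.000000, Gamma_sst = 0.000000, Gamma_stt = 0.000000, Gamma_tss = 0.000000, Gamma_tst = 0.000000, Gamma_ttt = -0.460867
step 0: V^s = 1.5000, V^t = 1.0000
step 1: k1 = (0.000000, 0.000000), k2 = (0.000000, 0.000000), k3 = (0.000000, 0.000000), k4 = (0.000000, 0.000000); V <- V + (h/6)(k1 + 2k2 + 2k3 + k4): V^s = 1.5000, V^t = 1.0000
step 2: k1 = (0.000000, 0.000000), k2 = (0.000000, 0.000000), k3 = (0.000000, 0.000000), k4 = (0.000000, 0.000000); V <- V + (h/6)(k1 + 2k2 + 2k3 + k4): V^s = 1.5000, V^t = 1.0000


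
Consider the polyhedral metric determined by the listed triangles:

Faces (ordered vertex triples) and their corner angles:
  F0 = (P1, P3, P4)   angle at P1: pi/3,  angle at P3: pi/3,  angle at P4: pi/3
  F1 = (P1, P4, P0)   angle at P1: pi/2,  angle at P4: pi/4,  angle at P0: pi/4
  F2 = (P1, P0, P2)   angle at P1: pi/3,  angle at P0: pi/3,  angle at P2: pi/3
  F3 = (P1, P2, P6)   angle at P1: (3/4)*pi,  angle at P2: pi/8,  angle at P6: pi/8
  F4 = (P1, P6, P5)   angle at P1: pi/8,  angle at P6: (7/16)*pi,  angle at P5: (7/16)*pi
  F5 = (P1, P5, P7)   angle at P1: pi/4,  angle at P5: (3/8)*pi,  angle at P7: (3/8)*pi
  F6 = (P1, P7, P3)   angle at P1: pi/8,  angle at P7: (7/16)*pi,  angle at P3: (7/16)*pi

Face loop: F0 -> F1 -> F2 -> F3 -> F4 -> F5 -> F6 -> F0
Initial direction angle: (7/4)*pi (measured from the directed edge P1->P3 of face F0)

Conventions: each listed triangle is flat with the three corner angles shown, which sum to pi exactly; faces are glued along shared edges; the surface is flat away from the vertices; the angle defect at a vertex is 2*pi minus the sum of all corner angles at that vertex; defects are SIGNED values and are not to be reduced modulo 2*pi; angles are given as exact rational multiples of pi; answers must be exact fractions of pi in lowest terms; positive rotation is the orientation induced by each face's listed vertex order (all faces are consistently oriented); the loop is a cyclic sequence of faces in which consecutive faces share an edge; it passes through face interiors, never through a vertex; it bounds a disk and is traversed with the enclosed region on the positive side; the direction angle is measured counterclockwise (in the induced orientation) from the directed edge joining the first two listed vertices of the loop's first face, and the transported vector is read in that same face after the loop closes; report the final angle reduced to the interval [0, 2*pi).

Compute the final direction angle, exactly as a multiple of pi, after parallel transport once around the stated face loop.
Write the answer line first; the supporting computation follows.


Answer: final direction angle = (4/3)*pi

enclosed vertex P1: corner angles sum to (29/12)*pi, defect = 2*pi - (29/12)*pi = (-5/12)*pi
the final direction is the initial angle plus the enclosed defects, taken mod 2*pi in the induced orientation
final angle = (7/4)*pi - (5/12)*pi = (4/3)*pi (mod 2*pi)


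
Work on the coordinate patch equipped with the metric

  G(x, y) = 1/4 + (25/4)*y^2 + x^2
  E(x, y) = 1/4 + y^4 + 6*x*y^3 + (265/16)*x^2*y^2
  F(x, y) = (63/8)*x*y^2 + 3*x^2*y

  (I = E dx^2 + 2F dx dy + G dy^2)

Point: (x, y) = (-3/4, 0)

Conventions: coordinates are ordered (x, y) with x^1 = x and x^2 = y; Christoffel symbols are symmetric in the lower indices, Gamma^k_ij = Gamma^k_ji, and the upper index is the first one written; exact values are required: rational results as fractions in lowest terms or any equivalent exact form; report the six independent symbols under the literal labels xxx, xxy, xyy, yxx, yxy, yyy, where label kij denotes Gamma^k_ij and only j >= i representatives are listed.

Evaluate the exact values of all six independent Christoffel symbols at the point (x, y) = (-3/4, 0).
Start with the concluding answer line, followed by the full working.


Answer: Gamma_xxx = 0, Gamma_xxy = 0, Gamma_xyy = 39/4, Gamma_yxx = 0, Gamma_yxy = -12/13, Gamma_yyy = 0

E = 1/4, F = 0, G = 13/16 at the point
E_x = 0, E_y = 0, F_x = 0, F_y = 27/16, G_x = -3/2, G_y = 0
EG - F^2 = 13/64;  g^inv = (64/13) * [[13/16, 0], [0, 1/4]]
first-kind symbols [ij,l] = (1/2)(d_i g_jl + d_j g_il - d_l g_ij): [xx,x] = E_x/2 = 0, [xx,y] = F_x - E_y/2 = 0, [xy,x] = E_y/2 = 0, [xy,y] = G_x/2 = -3/4, [yy,x] = F_y - G_x/2 = 39/16, [yy,y] = G_y/2 = 0
Gamma^x_ij = (G*[ij,x] - F*[ij,y])/(EG - F^2), Gamma^y_ij = (E*[ij,y] - F*[ij,x])/(EG - F^2)


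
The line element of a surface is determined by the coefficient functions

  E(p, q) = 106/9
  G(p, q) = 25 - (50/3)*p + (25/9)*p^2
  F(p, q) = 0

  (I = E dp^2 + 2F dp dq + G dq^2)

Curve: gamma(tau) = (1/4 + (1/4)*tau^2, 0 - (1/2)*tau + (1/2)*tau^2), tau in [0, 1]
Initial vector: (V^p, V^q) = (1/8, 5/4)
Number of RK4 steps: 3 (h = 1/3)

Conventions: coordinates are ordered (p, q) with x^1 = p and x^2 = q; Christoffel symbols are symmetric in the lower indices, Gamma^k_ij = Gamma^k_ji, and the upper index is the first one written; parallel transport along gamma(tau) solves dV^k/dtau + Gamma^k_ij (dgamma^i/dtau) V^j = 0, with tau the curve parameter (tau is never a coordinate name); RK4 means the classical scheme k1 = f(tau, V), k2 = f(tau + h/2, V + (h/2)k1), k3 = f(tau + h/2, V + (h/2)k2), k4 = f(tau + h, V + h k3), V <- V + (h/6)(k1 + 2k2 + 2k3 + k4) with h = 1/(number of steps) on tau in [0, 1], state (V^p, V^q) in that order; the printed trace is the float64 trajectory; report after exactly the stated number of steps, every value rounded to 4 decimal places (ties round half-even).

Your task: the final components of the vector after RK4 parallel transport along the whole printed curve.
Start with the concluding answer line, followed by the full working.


Answer: V^p = 0.1250, V^q = 1.3750

gamma'(tau) = ((1/2)*tau, -1/2 + tau); f(tau, V)^k = -Gamma^k_ij(gamma(tau)) gamma'^i(tau) V^j; h = 1/3; intermediate values shown to 6 dp
curve data and Christoffel symbols at the stage parameters:
  tau = 0.000000: gamma = (0.250000, 0.000000), gamma' = (0.000000, -0.500000); Gamma_ppp = 0.000000, Gamma_ppq = 0.000000, Gamma_pqq = 0.648585, Gamma_qpp = 0.000000, Gamma_qpq = -0.363636, Gamma_qqq = 0.000000
  tau = 0.166667: gamma = (0.256944, -0.069444), gamma' = (0.083333, -0.333333); Gamma_ppp = 0.000000, Gamma_ppq = 0.000000, Gamma_pqq = 0.646947, Gamma_qpp = 0.000000, Gamma_qpq = -0.364557, Gamma_qqq = 0.000000
  tau = 0.333333: gamma = (0.277778, -0.111111), gamma' = (0.166667, -0.166667); Gamma_ppp = 0.000000, Gamma_ppq = 0.000000, Gamma_pqq = 0.642034, Gamma_qpp = 0.000000, Gamma_qpq = -0.367347, Gamma_qqq = 0.000000
  tau = 0.500000: gamma = (0.312500, -0.125000), gamma' = (0.250000, 0.000000); Gamma_ppp = 0.000000, Gamma_ppq = 0.000000, Gamma_pqq = 0.633844, Gamma_qpp = 0.000000, Gamma_qpq = -0.372093, Gamma_qqq = 0.000000
  tau = 0.666667: gamma = (0.361111, -0.111111), gamma' = (0.333333, 0.166667); Gamma_ppp = 0.000000, Gamma_ppq = 0.000000, Gamma_pqq = 0.622379, Gamma_qpp = 0.000000, Gamma_qpq = -0.378947, Gamma_qqq = 0.000000
  tau = 0.833333: gamma = (0.423611, -0.069444), gamma' = (0.416667, 0.333333); Gamma_ppp = 0.000000, Gamma_ppq = 0.000000, Gamma_pqq = 0.607639, Gamma_qpp = 0.000000, Gamma_qpq = -0.388140, Gamma_qqq = 0.000000
  tau = 1.000000: gamma = (0.500000, 0.000000), gamma' = (0.500000, 0.500000); Gamma_ppp = 0.000000, Gamma_ppq = 0.000000, Gamma_pqq = 0.589623, Gamma_qpp = 0.000000, Gamma_qpq = -0.400000, Gamma_qqq = 0.000000
step 0: V^p = 0.1250, V^q = 1.2500
step 1: k1 = (0.405366, -0.022727), k2 = (0.268744, 0.014460), k3 = (0.270081, 0.017415), k4 = (0.134378, 0.063721); V <- V + (h/6)(k1 + 2k2 + 2k3 + k4): V^p = 0.2149, V^q = 1.2558
step 2: k1 = (0.134380, 0.063732), k2 = (0.000000, 0.117808), k3 = (0.000000, 0.118647), k4 = (-0.134368, 0.177195); V <- V + (h/6)(k1 + 2k2 + 2k3 + k4): V^p = 0.2149, V^q = 1.2955
step 3: k1 = (-0.134380, 0.177209), k2 = (-0.268376, 0.239188), k3 = (-0.270468, 0.237969), k4 = (-0.405307, 0.299900); V <- V + (h/6)(k1 + 2k2 + 2k3 + k4): V^p = 0.1250, V^q = 1.3750
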